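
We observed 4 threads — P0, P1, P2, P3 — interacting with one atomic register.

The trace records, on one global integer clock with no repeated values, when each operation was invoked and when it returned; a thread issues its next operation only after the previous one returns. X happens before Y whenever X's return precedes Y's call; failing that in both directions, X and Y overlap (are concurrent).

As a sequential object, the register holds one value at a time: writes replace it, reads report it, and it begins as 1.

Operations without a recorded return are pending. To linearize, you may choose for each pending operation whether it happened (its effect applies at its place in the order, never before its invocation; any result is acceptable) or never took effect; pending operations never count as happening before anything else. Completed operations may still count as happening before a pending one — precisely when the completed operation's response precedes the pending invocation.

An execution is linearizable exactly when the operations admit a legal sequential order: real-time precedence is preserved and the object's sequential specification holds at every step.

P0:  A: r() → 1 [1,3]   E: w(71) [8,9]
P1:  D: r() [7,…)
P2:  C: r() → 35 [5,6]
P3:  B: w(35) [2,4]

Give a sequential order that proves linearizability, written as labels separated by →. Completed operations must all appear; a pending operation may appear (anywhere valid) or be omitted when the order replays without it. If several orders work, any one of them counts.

A → B → C → D → E

1. A r() → 1, leaving value 1
2. B w(35), leaving value 35
3. C r() → 35, leaving value 35
4. D r() (pending, included), leaving value 35
5. E w(71), leaving value 71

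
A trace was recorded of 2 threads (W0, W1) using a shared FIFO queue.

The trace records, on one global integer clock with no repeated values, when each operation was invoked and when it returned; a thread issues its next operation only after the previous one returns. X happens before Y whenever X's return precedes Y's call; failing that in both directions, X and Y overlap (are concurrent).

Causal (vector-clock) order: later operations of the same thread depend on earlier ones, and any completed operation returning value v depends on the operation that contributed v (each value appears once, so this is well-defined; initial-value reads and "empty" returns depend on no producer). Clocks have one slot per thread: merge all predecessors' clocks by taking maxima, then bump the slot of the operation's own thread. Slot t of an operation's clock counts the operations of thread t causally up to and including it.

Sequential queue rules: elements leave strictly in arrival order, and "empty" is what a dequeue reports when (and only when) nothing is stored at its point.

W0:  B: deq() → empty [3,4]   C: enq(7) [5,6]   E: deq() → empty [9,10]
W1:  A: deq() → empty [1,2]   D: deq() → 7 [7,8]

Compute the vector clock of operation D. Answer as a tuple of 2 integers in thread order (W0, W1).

root op A, invoked 1: fresh clock plus W1's own tick → (0, 1)
root op B, invoked 3: fresh clock plus W0's own tick → (1, 0)
merge at C (invoked 5): VC(B)=(1, 0), own-thread bump on W0 → (2, 0)
merge at E (invoked 9): VC(C)=(2, 0), own-thread bump on W0 → (3, 0)
merge at D (invoked 7): VC(A)=(0, 1), VC(C)=(2, 0), own-thread bump on W1 → (2, 2)
target: VC(D) = (2, 2)

(2, 2)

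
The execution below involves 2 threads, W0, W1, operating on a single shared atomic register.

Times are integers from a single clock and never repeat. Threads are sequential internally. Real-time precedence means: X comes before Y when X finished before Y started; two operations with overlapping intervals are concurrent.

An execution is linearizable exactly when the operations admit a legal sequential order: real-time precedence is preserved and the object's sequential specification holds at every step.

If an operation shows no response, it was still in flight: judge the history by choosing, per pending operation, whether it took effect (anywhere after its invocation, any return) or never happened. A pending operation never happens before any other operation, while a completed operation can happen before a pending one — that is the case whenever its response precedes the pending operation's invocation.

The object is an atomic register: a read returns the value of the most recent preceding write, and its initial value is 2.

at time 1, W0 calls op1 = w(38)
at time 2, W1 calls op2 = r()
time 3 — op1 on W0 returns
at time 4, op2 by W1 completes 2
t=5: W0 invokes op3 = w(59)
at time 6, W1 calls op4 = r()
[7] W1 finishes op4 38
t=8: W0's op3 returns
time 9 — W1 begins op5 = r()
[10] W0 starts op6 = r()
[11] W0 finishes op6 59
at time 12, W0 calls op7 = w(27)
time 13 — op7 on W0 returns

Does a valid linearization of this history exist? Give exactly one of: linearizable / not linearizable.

linearizable

one valid linearization: op2, op1, op4, op3, op5, op6, op7
after step 1 (op2 r() → 2): value 2
after step 2 (op1 w(38)): value 38
after step 3 (op4 r() → 38): value 38
after step 4 (op3 w(59)): value 59
after step 5 (op5 r() (pending, included)): value 59
after step 6 (op6 r() → 59): value 59
after step 7 (op7 w(27)): value 27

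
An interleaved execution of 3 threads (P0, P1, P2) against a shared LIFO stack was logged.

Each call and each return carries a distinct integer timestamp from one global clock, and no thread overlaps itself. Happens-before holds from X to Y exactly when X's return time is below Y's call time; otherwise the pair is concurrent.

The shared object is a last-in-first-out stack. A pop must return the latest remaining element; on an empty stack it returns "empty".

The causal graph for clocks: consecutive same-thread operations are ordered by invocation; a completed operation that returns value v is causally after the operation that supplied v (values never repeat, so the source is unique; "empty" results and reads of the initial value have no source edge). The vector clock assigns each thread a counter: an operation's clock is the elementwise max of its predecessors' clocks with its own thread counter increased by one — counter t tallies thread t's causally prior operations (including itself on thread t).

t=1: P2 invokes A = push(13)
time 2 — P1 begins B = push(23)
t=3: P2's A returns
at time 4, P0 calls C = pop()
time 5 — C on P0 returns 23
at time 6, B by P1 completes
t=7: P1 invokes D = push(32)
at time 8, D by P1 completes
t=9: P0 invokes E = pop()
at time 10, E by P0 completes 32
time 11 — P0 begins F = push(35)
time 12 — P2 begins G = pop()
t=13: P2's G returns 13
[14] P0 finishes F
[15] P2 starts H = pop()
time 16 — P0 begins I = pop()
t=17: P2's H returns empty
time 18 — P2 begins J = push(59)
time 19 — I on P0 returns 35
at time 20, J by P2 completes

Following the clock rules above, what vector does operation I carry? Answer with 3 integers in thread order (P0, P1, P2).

(4, 2, 0)

A, invoked 1, has no incoming edges; only P2's bump applies → (0, 0, 1)
B, invoked 2, has no incoming edges; only P1's bump applies → (0, 1, 0)
VC(G, invoked at 12): max of VC(A)=(0, 0, 1), then +1 on thread P2 → (0, 0, 2)
VC(D, invoked at 7): max of VC(B)=(0, 1, 0), then +1 on thread P1 → (0, 2, 0)
VC(C, invoked at 4): max of VC(B)=(0, 1, 0), then +1 on thread P0 → (1, 1, 0)
VC(H, invoked at 15): max of VC(G)=(0, 0, 2), then +1 on thread P2 → (0, 0, 3)
VC(J, invoked at 18): max of VC(H)=(0, 0, 3), then +1 on thread P2 → (0, 0, 4)
VC(E, invoked at 9): max of VC(C)=(1, 1, 0), VC(D)=(0, 2, 0), then +1 on thread P0 → (2, 2, 0)
VC(F, invoked at 11): max of VC(E)=(2, 2, 0), then +1 on thread P0 → (3, 2, 0)
VC(I, invoked at 16): max of VC(F)=(3, 2, 0), then +1 on thread P0 → (4, 2, 0)
target: VC(I) = (4, 2, 0)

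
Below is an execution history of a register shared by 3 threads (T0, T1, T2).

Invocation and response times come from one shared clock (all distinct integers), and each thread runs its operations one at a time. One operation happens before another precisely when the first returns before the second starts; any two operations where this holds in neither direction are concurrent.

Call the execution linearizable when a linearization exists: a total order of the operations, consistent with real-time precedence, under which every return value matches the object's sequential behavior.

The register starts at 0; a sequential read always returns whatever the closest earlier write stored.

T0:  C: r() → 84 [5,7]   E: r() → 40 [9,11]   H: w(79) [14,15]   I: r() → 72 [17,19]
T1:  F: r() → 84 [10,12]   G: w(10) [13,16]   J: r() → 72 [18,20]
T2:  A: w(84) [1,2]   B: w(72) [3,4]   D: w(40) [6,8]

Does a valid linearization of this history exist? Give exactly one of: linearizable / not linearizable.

the violation lands at event 7, C's response at time 7: events 1..6 linearize, events 1..7 do not
one real-time candidate order over the 3 completed operations — the register replay rejects it
including or dropping the 1 pending operation (D) in any combination fails
e.g. A, B, C (pending dropped): illegal at step 3, since C r() → 84 cannot apply there

not linearizable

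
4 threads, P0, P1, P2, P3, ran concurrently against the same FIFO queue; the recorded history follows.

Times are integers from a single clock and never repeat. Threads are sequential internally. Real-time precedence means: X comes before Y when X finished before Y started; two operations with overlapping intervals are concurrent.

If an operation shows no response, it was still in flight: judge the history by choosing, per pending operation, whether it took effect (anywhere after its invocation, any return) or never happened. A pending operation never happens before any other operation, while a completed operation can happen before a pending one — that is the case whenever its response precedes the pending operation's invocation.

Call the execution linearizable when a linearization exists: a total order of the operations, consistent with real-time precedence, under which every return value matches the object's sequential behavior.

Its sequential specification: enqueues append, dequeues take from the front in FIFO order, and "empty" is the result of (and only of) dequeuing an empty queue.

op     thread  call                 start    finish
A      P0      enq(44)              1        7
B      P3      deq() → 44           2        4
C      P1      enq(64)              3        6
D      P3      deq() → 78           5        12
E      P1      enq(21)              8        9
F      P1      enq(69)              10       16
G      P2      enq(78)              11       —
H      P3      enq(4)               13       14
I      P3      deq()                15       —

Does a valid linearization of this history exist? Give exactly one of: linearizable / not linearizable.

prefix check: 1..11 passes, 1..12 fails once D's time-12 response joins
18 orders of the 5 completed FIFO queue ops respect real time; none is legal
including or dropping the 2 pending operations (F, G) in any combination fails
one such order, A, B, C, D, E (pending dropped), breaks at step 4 where D deq() → 78 is illegal
one such order, A, B, C, E, D (pending dropped), breaks at step 5 where D deq() → 78 is illegal

not linearizable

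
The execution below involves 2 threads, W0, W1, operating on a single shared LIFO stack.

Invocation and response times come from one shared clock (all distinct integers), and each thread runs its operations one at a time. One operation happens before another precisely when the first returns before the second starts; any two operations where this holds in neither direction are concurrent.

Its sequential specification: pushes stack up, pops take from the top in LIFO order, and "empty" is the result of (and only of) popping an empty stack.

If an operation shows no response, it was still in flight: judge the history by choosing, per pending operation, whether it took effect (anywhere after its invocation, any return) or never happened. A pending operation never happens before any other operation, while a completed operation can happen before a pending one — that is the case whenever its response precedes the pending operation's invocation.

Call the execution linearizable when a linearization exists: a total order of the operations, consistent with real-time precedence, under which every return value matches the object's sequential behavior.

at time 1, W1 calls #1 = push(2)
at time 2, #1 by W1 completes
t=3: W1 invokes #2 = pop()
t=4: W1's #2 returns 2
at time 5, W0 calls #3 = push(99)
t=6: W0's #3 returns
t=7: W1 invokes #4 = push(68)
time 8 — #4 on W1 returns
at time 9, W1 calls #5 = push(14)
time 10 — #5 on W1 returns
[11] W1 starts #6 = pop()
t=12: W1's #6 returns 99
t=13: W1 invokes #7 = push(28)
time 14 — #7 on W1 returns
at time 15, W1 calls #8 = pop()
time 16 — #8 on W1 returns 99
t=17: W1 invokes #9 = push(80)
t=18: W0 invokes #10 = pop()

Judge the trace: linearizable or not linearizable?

the violation lands at event 12, #6's response at time 12: events 1..11 linearize, events 1..12 do not
the completed operations (6 total) allow one real-time order; the LIFO stack replay rejects it
take #1, #2, #3, #4, #5, #6: step 6 already fails, because #6 pop() → 99 cannot occur there

not linearizable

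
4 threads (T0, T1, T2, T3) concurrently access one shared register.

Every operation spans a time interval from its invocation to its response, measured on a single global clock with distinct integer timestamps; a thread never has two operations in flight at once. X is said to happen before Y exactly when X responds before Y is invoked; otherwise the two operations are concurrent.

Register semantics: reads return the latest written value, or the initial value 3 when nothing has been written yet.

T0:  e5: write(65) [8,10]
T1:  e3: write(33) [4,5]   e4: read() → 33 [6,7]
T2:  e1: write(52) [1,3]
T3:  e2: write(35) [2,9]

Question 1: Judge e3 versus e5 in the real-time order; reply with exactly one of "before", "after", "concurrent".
e3 spans [4,5], e5 spans [8,10]
resp(e3)=5 < inv(e5)=8

before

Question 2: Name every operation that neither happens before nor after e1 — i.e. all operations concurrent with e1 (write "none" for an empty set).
e1 spans [1,3]: anything still running between times 1 and 3 counts as concurrent
e2 [2,9]: concurrent
e3 [4,5]: after
e4 [6,7]: after
e5 [8,10]: after

e2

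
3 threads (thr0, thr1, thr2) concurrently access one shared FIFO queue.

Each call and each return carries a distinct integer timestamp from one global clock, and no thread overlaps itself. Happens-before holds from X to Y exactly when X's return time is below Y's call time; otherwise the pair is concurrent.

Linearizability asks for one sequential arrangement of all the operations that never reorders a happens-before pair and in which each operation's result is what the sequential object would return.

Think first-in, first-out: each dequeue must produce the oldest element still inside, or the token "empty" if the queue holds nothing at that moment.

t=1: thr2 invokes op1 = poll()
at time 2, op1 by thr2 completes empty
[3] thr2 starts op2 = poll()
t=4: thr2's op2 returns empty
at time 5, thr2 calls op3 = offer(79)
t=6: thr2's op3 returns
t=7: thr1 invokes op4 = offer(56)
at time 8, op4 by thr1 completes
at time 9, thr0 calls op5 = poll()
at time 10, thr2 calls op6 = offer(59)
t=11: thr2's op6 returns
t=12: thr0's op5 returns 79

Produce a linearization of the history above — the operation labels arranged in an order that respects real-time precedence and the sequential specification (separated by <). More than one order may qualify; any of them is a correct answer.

op1 < op2 < op3 < op4 < op5 < op6

after step 1 (op1 poll() → empty): queue <>
after step 2 (op2 poll() → empty): queue <>
after step 3 (op3 offer(79)): queue <79>
after step 4 (op4 offer(56)): queue <79,56>
after step 5 (op5 poll() → 79): queue <56>
after step 6 (op6 offer(59)): queue <56,59>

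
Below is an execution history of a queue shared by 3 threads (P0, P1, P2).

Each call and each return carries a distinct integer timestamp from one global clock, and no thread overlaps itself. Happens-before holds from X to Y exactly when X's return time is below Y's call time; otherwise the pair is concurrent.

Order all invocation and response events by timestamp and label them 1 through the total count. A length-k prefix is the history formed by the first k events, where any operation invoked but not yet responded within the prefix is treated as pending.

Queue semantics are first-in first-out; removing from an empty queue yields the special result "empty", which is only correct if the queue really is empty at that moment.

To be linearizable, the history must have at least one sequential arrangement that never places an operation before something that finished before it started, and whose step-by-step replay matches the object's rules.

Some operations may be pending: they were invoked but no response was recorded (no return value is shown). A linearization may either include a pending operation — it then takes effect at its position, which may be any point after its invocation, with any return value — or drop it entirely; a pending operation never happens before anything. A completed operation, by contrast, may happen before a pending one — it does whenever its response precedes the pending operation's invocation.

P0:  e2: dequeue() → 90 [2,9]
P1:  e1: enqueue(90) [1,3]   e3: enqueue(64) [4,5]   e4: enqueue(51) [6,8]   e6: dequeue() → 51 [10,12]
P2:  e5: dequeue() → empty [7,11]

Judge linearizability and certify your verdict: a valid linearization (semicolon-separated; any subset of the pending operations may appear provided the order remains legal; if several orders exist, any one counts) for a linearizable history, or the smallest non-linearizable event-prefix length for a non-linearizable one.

not linearizable — minimal violating prefix: 11 events

already the first 11 events (up to e5's response at time 11) admit no linearization; the first 10 still do
real-time-consistent orders of the 5 completed operations: 10 — all fail the queue replay
completion choices over the 1 pending operation (e6) were checked; none helps
e.g. e1, e2, e3, e4, e5 (pending dropped): illegal at step 5, since e5 dequeue() → empty cannot apply there
e.g. e1, e2, e3, e5, e4 (pending dropped): illegal at step 4, since e5 dequeue() → empty cannot apply there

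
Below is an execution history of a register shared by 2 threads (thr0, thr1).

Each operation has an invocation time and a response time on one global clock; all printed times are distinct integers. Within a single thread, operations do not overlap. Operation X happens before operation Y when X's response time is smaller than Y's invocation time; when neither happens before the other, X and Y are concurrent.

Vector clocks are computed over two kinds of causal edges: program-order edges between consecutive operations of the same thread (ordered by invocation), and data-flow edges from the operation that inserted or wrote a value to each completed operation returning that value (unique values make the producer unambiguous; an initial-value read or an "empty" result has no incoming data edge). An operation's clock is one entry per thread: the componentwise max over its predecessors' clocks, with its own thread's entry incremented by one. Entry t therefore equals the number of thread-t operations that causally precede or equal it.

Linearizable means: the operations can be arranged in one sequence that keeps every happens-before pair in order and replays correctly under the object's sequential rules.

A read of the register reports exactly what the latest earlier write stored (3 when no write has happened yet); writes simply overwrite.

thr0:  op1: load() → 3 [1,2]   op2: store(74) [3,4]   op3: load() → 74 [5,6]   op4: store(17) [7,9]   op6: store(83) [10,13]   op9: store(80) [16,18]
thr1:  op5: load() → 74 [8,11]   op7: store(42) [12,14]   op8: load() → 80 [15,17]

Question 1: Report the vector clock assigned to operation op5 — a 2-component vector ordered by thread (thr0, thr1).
VC(op1, invoked at 1): no causal predecessors; +1 on thr0 → (1, 0)
op2, invoked 3, takes VC(op1)=(1, 0) under max, adds 1 for thr0 → (2, 0)
op5, invoked 8, takes VC(op2)=(2, 0) under max, adds 1 for thr1 → (2, 1)
op3, invoked 5, takes VC(op2)=(2, 0) under max, adds 1 for thr0 → (3, 0)
op7, invoked 12, takes VC(op5)=(2, 1) under max, adds 1 for thr1 → (2, 2)
op4, invoked 7, takes VC(op3)=(3, 0) under max, adds 1 for thr0 → (4, 0)
op6, invoked 10, takes VC(op4)=(4, 0) under max, adds 1 for thr0 → (5, 0)
op9, invoked 16, takes VC(op6)=(5, 0) under max, adds 1 for thr0 → (6, 0)
op8, invoked 15, takes VC(op7)=(2, 2), VC(op9)=(6, 0) under max, adds 1 for thr1 → (6, 3)
target: VC(op5) = (2, 1)

(2, 1)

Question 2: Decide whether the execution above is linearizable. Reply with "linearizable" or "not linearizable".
a witness: op1, op2, op3, op5, op4, op6, op7, op9, op8
step 1: op1 load() → 3 — value 3
step 2: op2 store(74) — value 74
step 3: op3 load() → 74 — value 74
step 4: op5 load() → 74 — value 74
step 5: op4 store(17) — value 17
step 6: op6 store(83) — value 83
step 7: op7 store(42) — value 42
step 8: op9 store(80) — value 80
step 9: op8 load() → 80 — value 80

linearizable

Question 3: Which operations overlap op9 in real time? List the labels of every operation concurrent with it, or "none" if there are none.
op9 runs from 16 to 18; window-overlapping ops are concurrent
op1 [1,2]: before
op2 [3,4]: before
op3 [5,6]: before
op4 [7,9]: before
op5 [8,11]: before
op6 [10,13]: before
op7 [12,14]: before
op8 [15,17]: concurrent

op8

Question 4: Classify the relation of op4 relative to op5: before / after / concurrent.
op4 spans [7,9], op5 spans [8,11]
the intervals overlap in both directions

concurrent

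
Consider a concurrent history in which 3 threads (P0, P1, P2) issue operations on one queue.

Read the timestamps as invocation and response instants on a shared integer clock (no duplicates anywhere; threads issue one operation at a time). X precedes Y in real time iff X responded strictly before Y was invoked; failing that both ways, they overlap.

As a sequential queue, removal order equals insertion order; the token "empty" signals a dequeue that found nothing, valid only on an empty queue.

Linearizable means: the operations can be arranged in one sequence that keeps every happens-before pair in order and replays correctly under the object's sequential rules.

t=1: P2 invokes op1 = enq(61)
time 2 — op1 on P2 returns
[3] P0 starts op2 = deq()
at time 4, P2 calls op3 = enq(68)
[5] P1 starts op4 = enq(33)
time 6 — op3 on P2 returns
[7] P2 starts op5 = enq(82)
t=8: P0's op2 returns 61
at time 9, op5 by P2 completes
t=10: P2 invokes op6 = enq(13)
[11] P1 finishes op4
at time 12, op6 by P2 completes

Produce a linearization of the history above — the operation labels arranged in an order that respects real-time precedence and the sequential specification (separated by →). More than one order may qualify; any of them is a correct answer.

1. op1 enq(61), leaving queue <61>
2. op2 deq() → 61, leaving queue <>
3. op3 enq(68), leaving queue <68>
4. op4 enq(33), leaving queue <68,33>
5. op5 enq(82), leaving queue <68,33,82>
6. op6 enq(13), leaving queue <68,33,82,13>

op1 → op2 → op3 → op4 → op5 → op6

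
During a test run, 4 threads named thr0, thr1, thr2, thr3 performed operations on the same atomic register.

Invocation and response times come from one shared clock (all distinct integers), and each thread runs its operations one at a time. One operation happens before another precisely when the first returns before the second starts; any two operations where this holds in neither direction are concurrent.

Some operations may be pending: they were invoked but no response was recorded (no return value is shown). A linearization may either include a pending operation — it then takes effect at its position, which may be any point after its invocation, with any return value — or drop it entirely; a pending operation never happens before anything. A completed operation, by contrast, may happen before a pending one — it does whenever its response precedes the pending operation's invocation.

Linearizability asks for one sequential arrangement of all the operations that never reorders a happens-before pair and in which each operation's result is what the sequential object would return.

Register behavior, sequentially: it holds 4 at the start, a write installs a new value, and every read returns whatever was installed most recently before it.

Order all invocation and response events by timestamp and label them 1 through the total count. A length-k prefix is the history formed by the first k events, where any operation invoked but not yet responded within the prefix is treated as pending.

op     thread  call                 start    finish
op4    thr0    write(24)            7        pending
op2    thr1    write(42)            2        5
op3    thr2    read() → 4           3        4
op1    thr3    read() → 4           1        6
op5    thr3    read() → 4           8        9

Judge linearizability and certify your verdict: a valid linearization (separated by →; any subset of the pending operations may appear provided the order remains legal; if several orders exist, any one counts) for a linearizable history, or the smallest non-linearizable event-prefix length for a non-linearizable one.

cut after 8 events: linearizable; cut after 9 events (op5 responds, time 9): not linearizable
checked exhaustively: 6 real-time-consistent orders of 4 completed operations, zero legal atomic register replays
every completion of the 1 pending operation (op4) was checked; none linearizes
one such order, op1, op2, op3, op5 (pending dropped), breaks at step 3 where op3 read() → 4 is illegal
one such order, op1, op3, op2, op5 (pending dropped), breaks at step 4 where op5 read() → 4 is illegal

not linearizable — minimal violating prefix: 9 events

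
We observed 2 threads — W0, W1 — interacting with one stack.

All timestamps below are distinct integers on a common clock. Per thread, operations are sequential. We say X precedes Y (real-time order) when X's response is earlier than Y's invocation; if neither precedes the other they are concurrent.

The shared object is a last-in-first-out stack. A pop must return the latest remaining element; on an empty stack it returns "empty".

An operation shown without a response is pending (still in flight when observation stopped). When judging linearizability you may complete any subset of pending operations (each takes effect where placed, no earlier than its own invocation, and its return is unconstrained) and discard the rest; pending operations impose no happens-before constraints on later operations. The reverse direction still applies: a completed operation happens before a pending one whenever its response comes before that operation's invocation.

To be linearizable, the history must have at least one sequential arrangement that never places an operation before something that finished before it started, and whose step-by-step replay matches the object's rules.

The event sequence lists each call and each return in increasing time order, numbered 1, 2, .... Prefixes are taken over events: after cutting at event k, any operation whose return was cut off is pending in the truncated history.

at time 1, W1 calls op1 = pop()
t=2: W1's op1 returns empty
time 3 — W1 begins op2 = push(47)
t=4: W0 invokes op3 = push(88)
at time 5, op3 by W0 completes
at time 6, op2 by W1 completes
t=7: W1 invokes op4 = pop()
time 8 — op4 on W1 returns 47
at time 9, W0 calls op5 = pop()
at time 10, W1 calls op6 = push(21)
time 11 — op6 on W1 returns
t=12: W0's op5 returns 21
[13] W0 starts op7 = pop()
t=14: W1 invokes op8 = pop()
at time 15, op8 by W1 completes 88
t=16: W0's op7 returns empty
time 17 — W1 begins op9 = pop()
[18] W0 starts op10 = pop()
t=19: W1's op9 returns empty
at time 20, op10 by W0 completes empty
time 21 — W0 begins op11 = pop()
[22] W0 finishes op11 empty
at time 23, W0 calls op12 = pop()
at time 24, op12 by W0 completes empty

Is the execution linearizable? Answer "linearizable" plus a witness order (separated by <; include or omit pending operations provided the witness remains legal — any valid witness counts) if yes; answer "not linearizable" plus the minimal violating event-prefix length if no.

after step 1 (op1 pop() → empty): stack <>
after step 2 (op3 push(88)): stack <88>
after step 3 (op2 push(47)): stack <88,47>
after step 4 (op4 pop() → 47): stack <88>
after step 5 (op6 push(21)): stack <88,21>
after step 6 (op5 pop() → 21): stack <88>
after step 7 (op8 pop() → 88): stack <>
after step 8 (op7 pop() → empty): stack <>
after step 9 (op9 pop() → empty): stack <>
after step 10 (op10 pop() → empty): stack <>
after step 11 (op11 pop() → empty): stack <>
after step 12 (op12 pop() → empty): stack <>

linearizable — witness: op1 < op3 < op2 < op4 < op6 < op5 < op8 < op7 < op9 < op10 < op11 < op12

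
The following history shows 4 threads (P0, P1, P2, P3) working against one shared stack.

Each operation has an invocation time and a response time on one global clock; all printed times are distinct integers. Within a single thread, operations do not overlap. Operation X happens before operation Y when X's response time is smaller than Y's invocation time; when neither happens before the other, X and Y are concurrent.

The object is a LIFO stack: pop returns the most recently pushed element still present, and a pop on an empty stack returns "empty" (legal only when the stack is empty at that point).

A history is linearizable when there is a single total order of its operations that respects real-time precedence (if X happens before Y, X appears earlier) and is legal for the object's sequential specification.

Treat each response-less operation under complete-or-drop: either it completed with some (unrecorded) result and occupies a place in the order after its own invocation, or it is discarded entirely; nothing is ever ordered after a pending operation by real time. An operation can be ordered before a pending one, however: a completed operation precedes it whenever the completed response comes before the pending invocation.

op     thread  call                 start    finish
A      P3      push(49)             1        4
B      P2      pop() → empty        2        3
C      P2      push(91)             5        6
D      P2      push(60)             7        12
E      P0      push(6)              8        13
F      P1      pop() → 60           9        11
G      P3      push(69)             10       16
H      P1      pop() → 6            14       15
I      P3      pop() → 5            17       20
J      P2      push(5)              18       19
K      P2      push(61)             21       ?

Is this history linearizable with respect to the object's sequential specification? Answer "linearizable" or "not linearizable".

linearizable

one valid linearization: B, A, C, D, F, E, H, G, J, I
1. B pop() → empty, leaving stack <>
2. A push(49), leaving stack <49>
3. C push(91), leaving stack <49,91>
4. D push(60), leaving stack <49,91,60>
5. F pop() → 60, leaving stack <49,91>
6. E push(6), leaving stack <49,91,6>
7. H pop() → 6, leaving stack <49,91>
8. G push(69), leaving stack <49,91,69>
9. J push(5), leaving stack <49,91,69,5>
10. I pop() → 5, leaving stack <49,91,69>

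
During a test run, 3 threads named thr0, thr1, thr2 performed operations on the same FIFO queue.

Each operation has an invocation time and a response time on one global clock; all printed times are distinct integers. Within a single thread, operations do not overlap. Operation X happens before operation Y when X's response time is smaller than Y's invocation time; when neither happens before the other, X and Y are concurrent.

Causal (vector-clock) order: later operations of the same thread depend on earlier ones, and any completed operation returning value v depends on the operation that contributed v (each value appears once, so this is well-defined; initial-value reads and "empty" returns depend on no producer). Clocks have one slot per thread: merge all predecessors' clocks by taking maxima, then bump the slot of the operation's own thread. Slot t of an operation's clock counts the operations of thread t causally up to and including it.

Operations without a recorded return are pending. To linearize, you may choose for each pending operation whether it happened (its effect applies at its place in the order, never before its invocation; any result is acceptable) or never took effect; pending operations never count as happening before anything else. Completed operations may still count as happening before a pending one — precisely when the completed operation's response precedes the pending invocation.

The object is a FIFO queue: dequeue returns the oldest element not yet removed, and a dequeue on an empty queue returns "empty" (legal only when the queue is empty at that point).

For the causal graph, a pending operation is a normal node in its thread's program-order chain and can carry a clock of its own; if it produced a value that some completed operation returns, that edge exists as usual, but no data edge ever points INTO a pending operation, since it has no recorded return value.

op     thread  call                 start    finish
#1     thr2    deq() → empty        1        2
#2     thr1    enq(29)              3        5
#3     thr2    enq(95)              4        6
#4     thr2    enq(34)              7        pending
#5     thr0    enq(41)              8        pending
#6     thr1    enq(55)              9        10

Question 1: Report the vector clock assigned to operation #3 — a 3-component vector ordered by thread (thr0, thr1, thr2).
Answer: (0, 0, 2)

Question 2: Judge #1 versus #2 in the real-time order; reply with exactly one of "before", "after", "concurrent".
Answer: before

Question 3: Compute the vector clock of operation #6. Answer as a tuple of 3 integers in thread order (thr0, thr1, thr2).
Answer: (0, 2, 0)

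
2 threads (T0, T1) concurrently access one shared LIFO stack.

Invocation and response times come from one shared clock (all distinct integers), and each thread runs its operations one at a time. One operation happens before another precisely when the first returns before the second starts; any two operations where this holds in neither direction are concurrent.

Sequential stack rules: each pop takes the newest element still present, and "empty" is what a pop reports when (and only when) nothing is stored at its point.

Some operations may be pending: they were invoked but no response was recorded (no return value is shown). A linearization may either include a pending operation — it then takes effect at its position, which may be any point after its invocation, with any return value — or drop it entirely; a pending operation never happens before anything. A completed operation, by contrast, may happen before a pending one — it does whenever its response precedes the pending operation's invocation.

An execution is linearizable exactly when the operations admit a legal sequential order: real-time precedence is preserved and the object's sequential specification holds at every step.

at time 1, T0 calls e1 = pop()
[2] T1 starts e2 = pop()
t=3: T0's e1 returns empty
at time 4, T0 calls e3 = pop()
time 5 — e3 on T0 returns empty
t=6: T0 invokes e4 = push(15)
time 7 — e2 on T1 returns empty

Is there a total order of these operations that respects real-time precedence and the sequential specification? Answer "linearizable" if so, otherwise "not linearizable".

linearizable

a witness: e1, e2, e3
after step 1 (e1 pop() → empty): stack <>
after step 2 (e2 pop() → empty): stack <>
after step 3 (e3 pop() → empty): stack <>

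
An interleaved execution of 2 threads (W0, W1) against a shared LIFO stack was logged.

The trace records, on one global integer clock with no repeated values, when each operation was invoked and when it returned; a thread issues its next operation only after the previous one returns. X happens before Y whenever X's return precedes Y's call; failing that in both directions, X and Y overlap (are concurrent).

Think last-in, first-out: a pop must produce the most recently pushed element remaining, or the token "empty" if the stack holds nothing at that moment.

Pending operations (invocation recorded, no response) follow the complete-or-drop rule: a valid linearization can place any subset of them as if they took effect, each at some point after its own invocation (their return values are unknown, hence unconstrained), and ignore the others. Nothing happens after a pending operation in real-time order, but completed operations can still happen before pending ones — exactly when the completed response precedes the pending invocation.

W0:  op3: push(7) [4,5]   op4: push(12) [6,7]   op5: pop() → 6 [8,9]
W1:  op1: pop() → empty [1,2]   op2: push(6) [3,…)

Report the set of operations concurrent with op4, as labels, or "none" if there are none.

op2

op4 runs from 6 to 7; window-overlapping ops are concurrent
op1 [1,2]: before
op2 [3,…): concurrent
op3 [4,5]: before
op5 [8,9]: after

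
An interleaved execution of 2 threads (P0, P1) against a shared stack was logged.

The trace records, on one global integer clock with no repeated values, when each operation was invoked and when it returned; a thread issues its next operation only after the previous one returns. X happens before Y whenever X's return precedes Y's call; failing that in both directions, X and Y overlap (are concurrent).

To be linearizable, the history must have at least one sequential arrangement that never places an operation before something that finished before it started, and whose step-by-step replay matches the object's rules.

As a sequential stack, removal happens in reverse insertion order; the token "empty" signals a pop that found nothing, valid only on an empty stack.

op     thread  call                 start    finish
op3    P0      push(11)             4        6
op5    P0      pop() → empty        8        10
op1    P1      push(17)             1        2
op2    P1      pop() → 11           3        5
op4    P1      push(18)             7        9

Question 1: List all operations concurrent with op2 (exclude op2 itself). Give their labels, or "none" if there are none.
Answer: op3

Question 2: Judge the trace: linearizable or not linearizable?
not linearizable

events 1..9 are fine; event 10 — the response of op5 at time 10 — makes the prefix non-linearizable
5 completed operations, 4 real-time-consistent orders — every stack replay fails
for example op1, op2, op3, op4, op5 fails at step 2: op2 pop() → 11 is not legal there
for example op1, op2, op3, op5, op4 fails at step 2: op2 pop() → 11 is not legal there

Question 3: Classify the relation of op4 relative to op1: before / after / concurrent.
Answer: after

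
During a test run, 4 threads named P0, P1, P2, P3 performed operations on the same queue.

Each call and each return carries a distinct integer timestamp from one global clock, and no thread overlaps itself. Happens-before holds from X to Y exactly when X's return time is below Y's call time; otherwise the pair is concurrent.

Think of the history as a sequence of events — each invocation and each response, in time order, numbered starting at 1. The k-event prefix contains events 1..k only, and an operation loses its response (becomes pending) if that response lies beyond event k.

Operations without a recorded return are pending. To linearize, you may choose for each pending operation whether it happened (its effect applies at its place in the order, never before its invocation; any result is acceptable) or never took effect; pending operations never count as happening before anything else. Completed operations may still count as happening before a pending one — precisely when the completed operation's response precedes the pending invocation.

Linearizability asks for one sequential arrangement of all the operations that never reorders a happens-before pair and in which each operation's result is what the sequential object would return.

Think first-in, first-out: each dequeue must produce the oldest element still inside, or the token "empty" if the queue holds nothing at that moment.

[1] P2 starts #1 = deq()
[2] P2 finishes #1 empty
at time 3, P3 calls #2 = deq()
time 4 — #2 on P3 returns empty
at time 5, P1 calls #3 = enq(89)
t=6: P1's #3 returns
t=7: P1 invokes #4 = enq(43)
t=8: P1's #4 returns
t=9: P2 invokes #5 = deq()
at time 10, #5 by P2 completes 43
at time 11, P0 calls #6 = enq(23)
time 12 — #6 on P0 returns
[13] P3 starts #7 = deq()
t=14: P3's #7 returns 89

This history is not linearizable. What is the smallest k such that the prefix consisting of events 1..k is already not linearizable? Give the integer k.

events 1..9 are linearizable, e.g. via #1, #2, #3, #4:
after step 1 (#1 deq() → empty): queue <>
after step 2 (#2 deq() → empty): queue <>
after step 3 (#3 enq(89)): queue <89>
after step 4 (#4 enq(43)): queue <89,43>
include event 10 — #5 responding at 10 — and every candidate order breaks
sample order #1, #2, #3, #4, #5 stalls at step 5 — #5 deq() → 43 has no legal effect

10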